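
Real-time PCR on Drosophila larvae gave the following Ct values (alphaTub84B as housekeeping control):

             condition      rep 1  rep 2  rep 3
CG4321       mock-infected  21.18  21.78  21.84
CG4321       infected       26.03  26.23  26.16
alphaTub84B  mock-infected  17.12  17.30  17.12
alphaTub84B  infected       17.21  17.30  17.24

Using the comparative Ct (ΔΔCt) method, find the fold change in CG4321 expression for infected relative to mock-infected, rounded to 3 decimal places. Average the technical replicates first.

0.045

Mean Ct: CG4321 mock-infected 21.600; CG4321 infected 26.140; alphaTub84B mock-infected 17.180; alphaTub84B infected 17.250
ΔCt(mock-infected) = 21.600 − 17.180 = 4.420
ΔCt(infected) = 26.140 − 17.250 = 8.890
ΔΔCt = 8.890 − 4.420 = 4.470
Fold change = 2^(−4.470) = 0.0451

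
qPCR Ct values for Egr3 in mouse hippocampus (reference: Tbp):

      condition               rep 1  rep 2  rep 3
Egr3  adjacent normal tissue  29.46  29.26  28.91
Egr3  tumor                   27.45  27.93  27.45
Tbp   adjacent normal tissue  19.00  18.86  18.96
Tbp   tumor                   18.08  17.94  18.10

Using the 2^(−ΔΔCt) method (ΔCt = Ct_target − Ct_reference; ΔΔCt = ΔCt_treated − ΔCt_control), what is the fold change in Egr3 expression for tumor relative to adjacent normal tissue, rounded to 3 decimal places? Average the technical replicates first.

Mean Ct: Egr3 adjacent normal tissue 29.210; Egr3 tumor 27.610; Tbp adjacent normal tissue 18.940; Tbp tumor 18.040
ΔCt(adjacent normal tissue) = 29.210 − 18.940 = 10.270
ΔCt(tumor) = 27.610 − 18.040 = 9.570
ΔΔCt = 9.570 − 10.270 = -0.700
Fold change = 2^(−(-0.700)) = 2^0.700 = 1.6245

1.625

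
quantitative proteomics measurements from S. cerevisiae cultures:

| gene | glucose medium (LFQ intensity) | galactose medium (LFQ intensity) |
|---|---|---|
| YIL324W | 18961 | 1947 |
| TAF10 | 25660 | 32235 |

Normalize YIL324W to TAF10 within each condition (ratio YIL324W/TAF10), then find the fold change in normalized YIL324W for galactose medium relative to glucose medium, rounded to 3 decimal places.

YIL324W/TAF10 (glucose medium) = 18961 / 25660 = 0.73893
YIL324W/TAF10 (galactose medium) = 1947 / 32235 = 0.0604
Fold change = 0.0604 / 0.73893 = 0.0817

0.082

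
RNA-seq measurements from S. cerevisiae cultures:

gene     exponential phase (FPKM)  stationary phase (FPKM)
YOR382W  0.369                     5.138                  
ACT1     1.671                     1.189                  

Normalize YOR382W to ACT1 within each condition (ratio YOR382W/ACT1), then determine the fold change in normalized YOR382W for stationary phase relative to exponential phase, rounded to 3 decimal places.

YOR382W/ACT1 (exponential phase) = 0.369 / 1.671 = 0.22083
YOR382W/ACT1 (stationary phase) = 5.138 / 1.189 = 4.3213
Fold change = 4.3213 / 0.22083 = 19.5687

19.569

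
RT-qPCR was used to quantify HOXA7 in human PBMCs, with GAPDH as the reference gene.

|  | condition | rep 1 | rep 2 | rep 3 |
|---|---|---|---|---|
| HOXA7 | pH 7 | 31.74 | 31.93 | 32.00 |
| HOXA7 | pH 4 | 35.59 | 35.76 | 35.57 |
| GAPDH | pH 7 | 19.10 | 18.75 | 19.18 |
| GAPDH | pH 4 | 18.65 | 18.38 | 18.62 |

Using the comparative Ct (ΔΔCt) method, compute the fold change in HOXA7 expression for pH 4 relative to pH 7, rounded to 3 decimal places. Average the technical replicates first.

Mean Ct: HOXA7 pH 7 31.890; HOXA7 pH 4 35.640; GAPDH pH 7 19.010; GAPDH pH 4 18.550
ΔCt(pH 7) = 31.890 − 19.010 = 12.880
ΔCt(pH 4) = 35.640 − 18.550 = 17.090
ΔΔCt = 17.090 − 12.880 = 4.210
Fold change = 2^(−4.210) = 0.0540

0.054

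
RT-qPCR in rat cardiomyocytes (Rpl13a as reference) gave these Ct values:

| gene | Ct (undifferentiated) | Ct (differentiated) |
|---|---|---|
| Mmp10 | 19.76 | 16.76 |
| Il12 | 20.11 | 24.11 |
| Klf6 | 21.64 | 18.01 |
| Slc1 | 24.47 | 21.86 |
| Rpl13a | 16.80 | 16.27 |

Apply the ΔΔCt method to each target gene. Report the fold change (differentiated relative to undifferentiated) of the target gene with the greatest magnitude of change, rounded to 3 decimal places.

Mmp10: ΔΔCt = (16.76−16.27) − (19.76−16.80) = 0.49 − 2.96 = -2.47; fold change = 2^2.47 = 5.540
Il12: ΔΔCt = (24.11−16.27) − (20.11−16.80) = 7.84 − 3.31 = 4.53; fold change = 2^-4.53 = 0.043
Klf6: ΔΔCt = (18.01−16.27) − (21.64−16.80) = 1.74 − 4.84 = -3.10; fold change = 2^3.10 = 8.574
Slc1: ΔΔCt = (21.86−16.27) − (24.47−16.80) = 5.59 − 7.67 = -2.08; fold change = 2^2.08 = 4.228
Il12 has the largest |ΔΔCt| = 4.53.

0.043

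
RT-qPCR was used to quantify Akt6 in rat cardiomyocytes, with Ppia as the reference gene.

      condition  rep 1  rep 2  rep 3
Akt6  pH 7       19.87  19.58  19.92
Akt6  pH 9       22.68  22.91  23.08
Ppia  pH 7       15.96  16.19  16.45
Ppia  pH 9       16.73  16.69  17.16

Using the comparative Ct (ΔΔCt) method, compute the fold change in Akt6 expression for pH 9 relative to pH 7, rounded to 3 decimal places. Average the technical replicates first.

Mean Ct: Akt6 pH 7 19.790; Akt6 pH 9 22.890; Ppia pH 7 16.200; Ppia pH 9 16.860
ΔCt(pH 7) = 19.790 − 16.200 = 3.590
ΔCt(pH 9) = 22.890 − 16.860 = 6.030
ΔΔCt = 6.030 − 3.590 = 2.440
Fold change = 2^(−2.440) = 0.1843

0.184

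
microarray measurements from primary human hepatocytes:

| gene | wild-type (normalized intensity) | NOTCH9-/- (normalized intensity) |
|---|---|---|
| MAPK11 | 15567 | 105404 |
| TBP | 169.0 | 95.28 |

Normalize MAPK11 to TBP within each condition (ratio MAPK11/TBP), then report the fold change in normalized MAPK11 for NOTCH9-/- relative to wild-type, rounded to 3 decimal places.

12.010

MAPK11/TBP (wild-type) = 15567 / 169.0 = 92.112
MAPK11/TBP (NOTCH9-/-) = 105404 / 95.28 = 1106.3
Fold change = 1106.3 / 92.112 = 12.0098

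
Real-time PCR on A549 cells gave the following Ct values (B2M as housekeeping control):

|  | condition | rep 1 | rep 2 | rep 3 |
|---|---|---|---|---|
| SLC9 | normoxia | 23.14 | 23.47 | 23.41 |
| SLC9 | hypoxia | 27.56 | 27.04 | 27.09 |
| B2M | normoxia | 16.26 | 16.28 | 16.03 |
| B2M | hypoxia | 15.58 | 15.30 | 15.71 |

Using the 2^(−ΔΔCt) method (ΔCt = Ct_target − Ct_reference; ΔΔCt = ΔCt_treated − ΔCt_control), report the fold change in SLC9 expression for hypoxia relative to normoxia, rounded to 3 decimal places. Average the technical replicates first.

0.043

Mean Ct: SLC9 normoxia 23.340; SLC9 hypoxia 27.230; B2M normoxia 16.190; B2M hypoxia 15.530
ΔCt(normoxia) = 23.340 − 16.190 = 7.150
ΔCt(hypoxia) = 27.230 − 15.530 = 11.700
ΔΔCt = 11.700 − 7.150 = 4.550
Fold change = 2^(−4.550) = 0.0427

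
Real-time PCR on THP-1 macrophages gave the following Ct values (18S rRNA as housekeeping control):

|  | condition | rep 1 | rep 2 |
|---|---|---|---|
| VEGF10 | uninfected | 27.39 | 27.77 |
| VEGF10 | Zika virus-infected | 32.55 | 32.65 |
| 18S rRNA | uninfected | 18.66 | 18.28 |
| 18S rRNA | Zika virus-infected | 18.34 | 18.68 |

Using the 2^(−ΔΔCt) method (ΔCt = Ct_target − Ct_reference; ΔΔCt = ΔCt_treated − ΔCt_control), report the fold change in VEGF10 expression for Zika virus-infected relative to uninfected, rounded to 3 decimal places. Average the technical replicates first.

Mean Ct: VEGF10 uninfected 27.580; VEGF10 Zika virus-infected 32.600; 18S rRNA uninfected 18.470; 18S rRNA Zika virus-infected 18.510
ΔCt(uninfected) = 27.580 − 18.470 = 9.110
ΔCt(Zika virus-infected) = 32.600 − 18.510 = 14.090
ΔΔCt = 14.090 − 9.110 = 4.980
Fold change = 2^(−4.980) = 0.0317

0.032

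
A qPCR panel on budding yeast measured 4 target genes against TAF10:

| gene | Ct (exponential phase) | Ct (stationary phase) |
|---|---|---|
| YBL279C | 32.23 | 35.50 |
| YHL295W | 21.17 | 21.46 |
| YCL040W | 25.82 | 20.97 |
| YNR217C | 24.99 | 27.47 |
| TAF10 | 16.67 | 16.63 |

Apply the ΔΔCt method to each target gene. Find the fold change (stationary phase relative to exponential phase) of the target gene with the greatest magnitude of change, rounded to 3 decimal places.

28.051

YBL279C: ΔΔCt = (35.50−16.63) − (32.23−16.67) = 18.87 − 15.56 = 3.31; fold change = 2^-3.31 = 0.101
YHL295W: ΔΔCt = (21.46−16.63) − (21.17−16.67) = 4.83 − 4.50 = 0.33; fold change = 2^-0.33 = 0.796
YCL040W: ΔΔCt = (20.97−16.63) − (25.82−16.67) = 4.34 − 9.15 = -4.81; fold change = 2^4.81 = 28.051
YNR217C: ΔΔCt = (27.47−16.63) − (24.99−16.67) = 10.84 − 8.32 = 2.52; fold change = 2^-2.52 = 0.174
YCL040W has the largest |ΔΔCt| = 4.81.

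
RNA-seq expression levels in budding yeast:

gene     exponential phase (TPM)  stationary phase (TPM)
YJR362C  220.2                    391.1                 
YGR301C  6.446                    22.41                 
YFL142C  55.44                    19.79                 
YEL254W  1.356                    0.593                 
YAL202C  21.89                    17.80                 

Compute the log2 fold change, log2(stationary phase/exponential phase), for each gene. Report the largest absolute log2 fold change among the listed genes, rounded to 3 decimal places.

1.798

log2(391.1/220.2) = 0.829  (YJR362C)
log2(22.41/6.446) = 1.798  (YGR301C)
log2(19.79/55.44) = -1.486  (YFL142C)
log2(0.593/1.356) = -1.193  (YEL254W)
log2(17.80/21.89) = -0.298  (YAL202C)
The largest magnitude belongs to YGR301C.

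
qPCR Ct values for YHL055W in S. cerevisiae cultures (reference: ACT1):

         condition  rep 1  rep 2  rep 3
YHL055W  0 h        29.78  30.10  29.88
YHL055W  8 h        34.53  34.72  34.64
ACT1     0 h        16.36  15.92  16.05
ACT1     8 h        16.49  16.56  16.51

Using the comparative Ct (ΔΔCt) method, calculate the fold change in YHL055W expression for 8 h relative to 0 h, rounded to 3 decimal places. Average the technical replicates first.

Mean Ct: YHL055W 0 h 29.920; YHL055W 8 h 34.630; ACT1 0 h 16.110; ACT1 8 h 16.520
ΔCt(0 h) = 29.920 − 16.110 = 13.810
ΔCt(8 h) = 34.630 − 16.520 = 18.110
ΔΔCt = 18.110 − 13.810 = 4.300
Fold change = 2^(−4.300) = 0.0508

0.051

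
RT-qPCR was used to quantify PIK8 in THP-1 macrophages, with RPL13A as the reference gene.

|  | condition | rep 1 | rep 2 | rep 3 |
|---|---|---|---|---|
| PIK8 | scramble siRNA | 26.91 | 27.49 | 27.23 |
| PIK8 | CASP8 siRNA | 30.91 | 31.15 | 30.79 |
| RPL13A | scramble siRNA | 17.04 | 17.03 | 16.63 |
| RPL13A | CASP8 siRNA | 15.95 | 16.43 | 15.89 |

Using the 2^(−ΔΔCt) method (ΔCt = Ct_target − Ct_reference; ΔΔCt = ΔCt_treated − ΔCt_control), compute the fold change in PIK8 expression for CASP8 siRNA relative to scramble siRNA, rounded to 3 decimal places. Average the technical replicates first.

Mean Ct: PIK8 scramble siRNA 27.210; PIK8 CASP8 siRNA 30.950; RPL13A scramble siRNA 16.900; RPL13A CASP8 siRNA 16.090
ΔCt(scramble siRNA) = 27.210 − 16.900 = 10.310
ΔCt(CASP8 siRNA) = 30.950 − 16.090 = 14.860
ΔΔCt = 14.860 − 10.310 = 4.550
Fold change = 2^(−4.550) = 0.0427

0.043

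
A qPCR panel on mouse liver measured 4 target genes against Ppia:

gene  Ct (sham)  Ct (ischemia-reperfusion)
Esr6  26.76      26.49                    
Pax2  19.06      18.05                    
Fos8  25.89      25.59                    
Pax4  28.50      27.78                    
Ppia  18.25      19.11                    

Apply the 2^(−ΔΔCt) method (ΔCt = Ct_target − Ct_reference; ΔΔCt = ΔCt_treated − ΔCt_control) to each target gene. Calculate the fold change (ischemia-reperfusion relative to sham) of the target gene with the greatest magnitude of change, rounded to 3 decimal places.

3.655

Esr6: ΔΔCt = (26.49−19.11) − (26.76−18.25) = 7.38 − 8.51 = -1.13; fold change = 2^1.13 = 2.189
Pax2: ΔΔCt = (18.05−19.11) − (19.06−18.25) = -1.06 − 0.81 = -1.87; fold change = 2^1.87 = 3.655
Fos8: ΔΔCt = (25.59−19.11) − (25.89−18.25) = 6.48 − 7.64 = -1.16; fold change = 2^1.16 = 2.235
Pax4: ΔΔCt = (27.78−19.11) − (28.50−18.25) = 8.67 − 10.25 = -1.58; fold change = 2^1.58 = 2.990
Pax2 has the largest |ΔΔCt| = 1.87.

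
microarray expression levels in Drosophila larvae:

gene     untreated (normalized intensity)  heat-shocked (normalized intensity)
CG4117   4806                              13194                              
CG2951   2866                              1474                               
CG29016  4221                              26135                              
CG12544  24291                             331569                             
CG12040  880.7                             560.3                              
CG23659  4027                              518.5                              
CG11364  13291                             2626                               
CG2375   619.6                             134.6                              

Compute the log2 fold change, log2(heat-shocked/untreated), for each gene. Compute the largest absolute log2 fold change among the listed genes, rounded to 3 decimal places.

log2(13194/4806) = 1.457  (CG4117)
log2(1474/2866) = -0.959  (CG2951)
log2(26135/4221) = 2.630  (CG29016)
log2(331569/24291) = 3.771  (CG12544)
log2(560.3/880.7) = -0.652  (CG12040)
log2(518.5/4027) = -2.957  (CG23659)
log2(2626/13291) = -2.340  (CG11364)
log2(134.6/619.6) = -2.203  (CG2375)
The largest magnitude belongs to CG12544.

3.771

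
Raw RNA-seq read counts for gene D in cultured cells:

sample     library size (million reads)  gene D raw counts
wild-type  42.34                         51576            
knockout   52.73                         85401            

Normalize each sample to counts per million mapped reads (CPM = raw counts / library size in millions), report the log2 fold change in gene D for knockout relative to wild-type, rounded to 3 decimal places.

CPM(wild-type) = 51576 / 42.34 = 1218.1389
CPM(knockout) = 85401 / 52.73 = 1619.5904
Fold change = 1619.5904 / 1218.1389 = 1.32956
log2(1.32956) = 0.4110

0.411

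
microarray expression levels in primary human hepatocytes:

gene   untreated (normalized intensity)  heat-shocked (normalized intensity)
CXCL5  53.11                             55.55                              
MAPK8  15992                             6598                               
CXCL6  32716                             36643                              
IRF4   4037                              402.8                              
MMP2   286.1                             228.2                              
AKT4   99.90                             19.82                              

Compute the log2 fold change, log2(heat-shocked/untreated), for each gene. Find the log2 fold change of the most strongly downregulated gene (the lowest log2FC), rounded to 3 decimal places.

-3.325

log2(55.55/53.11) = 0.065  (CXCL5)
log2(6598/15992) = -1.277  (MAPK8)
log2(36643/32716) = 0.164  (CXCL6)
log2(402.8/4037) = -3.325  (IRF4)
log2(228.2/286.1) = -0.326  (MMP2)
log2(19.82/99.90) = -2.334  (AKT4)
IRF4 is most strongly downregulated.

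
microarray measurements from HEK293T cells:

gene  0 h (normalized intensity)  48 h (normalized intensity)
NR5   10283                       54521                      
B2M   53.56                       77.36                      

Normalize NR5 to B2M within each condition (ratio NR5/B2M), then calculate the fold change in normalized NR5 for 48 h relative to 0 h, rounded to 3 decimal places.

NR5/B2M (0 h) = 10283 / 53.56 = 191.99
NR5/B2M (48 h) = 54521 / 77.36 = 704.77
Fold change = 704.77 / 191.99 = 3.6709

3.671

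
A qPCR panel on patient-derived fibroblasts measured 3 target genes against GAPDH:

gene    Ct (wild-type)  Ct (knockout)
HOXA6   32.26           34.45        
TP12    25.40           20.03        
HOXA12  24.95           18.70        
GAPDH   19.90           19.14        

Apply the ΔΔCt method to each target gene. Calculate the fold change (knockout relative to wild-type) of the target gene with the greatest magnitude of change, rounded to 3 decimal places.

44.942

HOXA6: ΔΔCt = (34.45−19.14) − (32.26−19.90) = 15.31 − 12.36 = 2.95; fold change = 2^-2.95 = 0.129
TP12: ΔΔCt = (20.03−19.14) − (25.40−19.90) = 0.89 − 5.50 = -4.61; fold change = 2^4.61 = 24.420
HOXA12: ΔΔCt = (18.70−19.14) − (24.95−19.90) = -0.44 − 5.05 = -5.49; fold change = 2^5.49 = 44.942
HOXA12 has the largest |ΔΔCt| = 5.49.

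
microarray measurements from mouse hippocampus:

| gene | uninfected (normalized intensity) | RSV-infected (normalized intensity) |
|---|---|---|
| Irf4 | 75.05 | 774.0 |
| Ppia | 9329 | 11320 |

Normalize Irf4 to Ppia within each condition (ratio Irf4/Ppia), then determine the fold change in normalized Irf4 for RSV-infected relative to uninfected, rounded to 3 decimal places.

Irf4/Ppia (uninfected) = 75.05 / 9329 = 0.0080448
Irf4/Ppia (RSV-infected) = 774.0 / 11320 = 0.068375
Fold change = 0.068375 / 0.0080448 = 8.4992

8.499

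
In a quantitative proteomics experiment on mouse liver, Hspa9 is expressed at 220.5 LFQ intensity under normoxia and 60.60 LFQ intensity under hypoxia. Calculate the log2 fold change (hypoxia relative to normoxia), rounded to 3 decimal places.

Fold change = 60.60 / 220.5 = 0.2748
log2(0.2748) = -1.8634

-1.863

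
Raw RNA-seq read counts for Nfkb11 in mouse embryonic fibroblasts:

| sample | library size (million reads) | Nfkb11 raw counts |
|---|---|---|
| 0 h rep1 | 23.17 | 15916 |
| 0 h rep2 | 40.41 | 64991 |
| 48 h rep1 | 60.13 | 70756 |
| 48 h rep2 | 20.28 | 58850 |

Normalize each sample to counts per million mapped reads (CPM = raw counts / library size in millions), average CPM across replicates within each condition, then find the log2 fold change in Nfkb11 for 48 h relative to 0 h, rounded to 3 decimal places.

CPM(0 h rep1) = 15916 / 23.17 = 686.9227
CPM(0 h rep2) = 64991 / 40.41 = 1608.2900
CPM(48 h rep1) = 70756 / 60.13 = 1176.7171
CPM(48 h rep2) = 58850 / 20.28 = 2901.8738
mean CPM(0 h) = 1147.6064; mean CPM(48 h) = 2039.2954
Fold change = 2039.2954 / 1147.6064 = 1.77700
log2(1.77700) = 0.8294

0.829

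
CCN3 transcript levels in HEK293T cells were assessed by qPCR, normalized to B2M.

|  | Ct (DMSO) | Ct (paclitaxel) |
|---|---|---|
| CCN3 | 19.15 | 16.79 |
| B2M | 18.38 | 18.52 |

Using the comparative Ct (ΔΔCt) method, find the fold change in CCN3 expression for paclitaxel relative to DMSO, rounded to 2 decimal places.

ΔCt(DMSO) = 19.150 − 18.380 = 0.770
ΔCt(paclitaxel) = 16.790 − 18.520 = -1.730
ΔΔCt = -1.730 − 0.770 = -2.500
Fold change = 2^(−(-2.500)) = 2^2.500 = 5.657

5.66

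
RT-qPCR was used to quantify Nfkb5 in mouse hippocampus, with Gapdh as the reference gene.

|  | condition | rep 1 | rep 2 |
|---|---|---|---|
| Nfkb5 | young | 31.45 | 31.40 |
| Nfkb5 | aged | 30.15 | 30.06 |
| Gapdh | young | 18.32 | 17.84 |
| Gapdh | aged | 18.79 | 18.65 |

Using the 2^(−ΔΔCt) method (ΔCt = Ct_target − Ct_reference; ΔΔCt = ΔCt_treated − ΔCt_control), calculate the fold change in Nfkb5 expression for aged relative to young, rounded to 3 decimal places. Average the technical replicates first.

Mean Ct: Nfkb5 young 31.425; Nfkb5 aged 30.105; Gapdh young 18.080; Gapdh aged 18.720
ΔCt(young) = 31.425 − 18.080 = 13.345
ΔCt(aged) = 30.105 − 18.720 = 11.385
ΔΔCt = 11.385 − 13.345 = -1.960
Fold change = 2^(−(-1.960)) = 2^1.960 = 3.8906

3.891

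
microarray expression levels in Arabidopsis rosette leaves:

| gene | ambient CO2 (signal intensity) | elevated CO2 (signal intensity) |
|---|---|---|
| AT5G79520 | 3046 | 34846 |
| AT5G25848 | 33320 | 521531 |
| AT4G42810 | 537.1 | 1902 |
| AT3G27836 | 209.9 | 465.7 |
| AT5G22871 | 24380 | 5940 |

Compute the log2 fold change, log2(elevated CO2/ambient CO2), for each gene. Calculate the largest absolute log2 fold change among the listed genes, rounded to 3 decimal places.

3.968

log2(34846/3046) = 3.516  (AT5G79520)
log2(521531/33320) = 3.968  (AT5G25848)
log2(1902/537.1) = 1.824  (AT4G42810)
log2(465.7/209.9) = 1.150  (AT3G27836)
log2(5940/24380) = -2.037  (AT5G22871)
The largest magnitude belongs to AT5G25848.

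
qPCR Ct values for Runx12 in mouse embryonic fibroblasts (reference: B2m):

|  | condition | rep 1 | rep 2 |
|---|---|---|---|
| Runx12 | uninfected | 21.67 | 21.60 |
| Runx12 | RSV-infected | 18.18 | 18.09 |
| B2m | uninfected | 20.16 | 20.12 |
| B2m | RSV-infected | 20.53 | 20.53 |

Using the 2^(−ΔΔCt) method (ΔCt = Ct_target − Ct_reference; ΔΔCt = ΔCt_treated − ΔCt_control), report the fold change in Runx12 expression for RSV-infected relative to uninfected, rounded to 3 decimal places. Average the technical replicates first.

14.825

Mean Ct: Runx12 uninfected 21.635; Runx12 RSV-infected 18.135; B2m uninfected 20.140; B2m RSV-infected 20.530
ΔCt(uninfected) = 21.635 − 20.140 = 1.495
ΔCt(RSV-infected) = 18.135 − 20.530 = -2.395
ΔΔCt = -2.395 − 1.495 = -3.890
Fold change = 2^(−(-3.890)) = 2^3.890 = 14.8254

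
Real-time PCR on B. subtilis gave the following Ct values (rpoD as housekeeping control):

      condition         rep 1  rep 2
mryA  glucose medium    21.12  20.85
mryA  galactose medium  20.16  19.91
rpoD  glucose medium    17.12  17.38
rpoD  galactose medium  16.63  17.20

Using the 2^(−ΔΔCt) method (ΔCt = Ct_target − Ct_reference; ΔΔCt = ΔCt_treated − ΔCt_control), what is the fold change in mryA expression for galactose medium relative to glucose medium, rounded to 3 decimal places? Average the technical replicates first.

Mean Ct: mryA glucose medium 20.985; mryA galactose medium 20.035; rpoD glucose medium 17.250; rpoD galactose medium 16.915
ΔCt(glucose medium) = 20.985 − 17.250 = 3.735
ΔCt(galactose medium) = 20.035 − 16.915 = 3.120
ΔΔCt = 3.120 − 3.735 = -0.615
Fold change = 2^(−(-0.615)) = 2^0.615 = 1.5316

1.532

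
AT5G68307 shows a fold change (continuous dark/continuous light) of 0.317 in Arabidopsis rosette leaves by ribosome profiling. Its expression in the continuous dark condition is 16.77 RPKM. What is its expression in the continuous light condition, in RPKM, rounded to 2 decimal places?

52.90

continuous light expression = 16.77 / 0.317 = 52.90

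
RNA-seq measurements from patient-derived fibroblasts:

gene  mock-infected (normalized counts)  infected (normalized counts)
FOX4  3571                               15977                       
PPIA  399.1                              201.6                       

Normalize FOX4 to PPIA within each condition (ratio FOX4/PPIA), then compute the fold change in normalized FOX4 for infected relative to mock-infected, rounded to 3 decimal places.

8.857

FOX4/PPIA (mock-infected) = 3571 / 399.1 = 8.9476
FOX4/PPIA (infected) = 15977 / 201.6 = 79.251
Fold change = 79.251 / 8.9476 = 8.8572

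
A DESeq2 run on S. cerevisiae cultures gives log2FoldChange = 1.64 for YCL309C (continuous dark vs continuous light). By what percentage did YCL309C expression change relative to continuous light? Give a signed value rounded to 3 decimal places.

Fold change = 2^(1.64) = 3.1167
Percent change = (FC − 1) × 100% = (3.1167 − 1) × 100 = 211.666%

211.666%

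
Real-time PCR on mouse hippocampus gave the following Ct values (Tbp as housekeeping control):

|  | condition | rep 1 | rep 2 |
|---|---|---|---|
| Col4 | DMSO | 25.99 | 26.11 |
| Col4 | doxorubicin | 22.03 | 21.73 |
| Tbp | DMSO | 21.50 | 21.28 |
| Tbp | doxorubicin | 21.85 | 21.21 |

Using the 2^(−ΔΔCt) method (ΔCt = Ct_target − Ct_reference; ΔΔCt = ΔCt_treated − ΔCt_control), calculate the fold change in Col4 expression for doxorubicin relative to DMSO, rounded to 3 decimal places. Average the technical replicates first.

Mean Ct: Col4 DMSO 26.050; Col4 doxorubicin 21.880; Tbp DMSO 21.390; Tbp doxorubicin 21.530
ΔCt(DMSO) = 26.050 − 21.390 = 4.660
ΔCt(doxorubicin) = 21.880 − 21.530 = 0.350
ΔΔCt = 0.350 − 4.660 = -4.310
Fold change = 2^(−(-4.310)) = 2^4.310 = 19.8353

19.835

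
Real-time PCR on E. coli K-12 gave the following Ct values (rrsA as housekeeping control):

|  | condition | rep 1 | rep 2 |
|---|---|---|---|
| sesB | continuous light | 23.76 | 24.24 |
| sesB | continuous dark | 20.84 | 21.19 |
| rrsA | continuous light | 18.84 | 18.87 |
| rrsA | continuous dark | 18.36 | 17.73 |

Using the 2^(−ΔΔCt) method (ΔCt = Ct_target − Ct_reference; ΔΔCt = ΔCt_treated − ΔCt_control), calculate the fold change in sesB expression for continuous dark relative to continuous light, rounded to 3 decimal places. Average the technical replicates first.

Mean Ct: sesB continuous light 24.000; sesB continuous dark 21.015; rrsA continuous light 18.855; rrsA continuous dark 18.045
ΔCt(continuous light) = 24.000 − 18.855 = 5.145
ΔCt(continuous dark) = 21.015 − 18.045 = 2.970
ΔΔCt = 2.970 − 5.145 = -2.175
Fold change = 2^(−(-2.175)) = 2^2.175 = 4.5159

4.516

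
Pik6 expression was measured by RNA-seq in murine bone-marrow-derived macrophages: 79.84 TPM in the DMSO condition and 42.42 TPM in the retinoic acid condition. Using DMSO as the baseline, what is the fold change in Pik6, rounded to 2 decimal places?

Fold change = 42.42 / 79.84 = 0.531
Pik6 is downregulated.

0.53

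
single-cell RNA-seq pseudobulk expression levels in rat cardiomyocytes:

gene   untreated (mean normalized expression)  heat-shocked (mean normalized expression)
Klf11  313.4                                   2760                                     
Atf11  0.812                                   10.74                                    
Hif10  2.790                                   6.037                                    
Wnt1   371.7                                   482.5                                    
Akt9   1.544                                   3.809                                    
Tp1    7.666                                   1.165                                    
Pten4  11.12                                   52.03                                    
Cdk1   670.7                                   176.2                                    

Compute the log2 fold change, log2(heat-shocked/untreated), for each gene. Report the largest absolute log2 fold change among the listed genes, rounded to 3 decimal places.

log2(2760/313.4) = 3.139  (Klf11)
log2(10.74/0.812) = 3.725  (Atf11)
log2(6.037/2.790) = 1.114  (Hif10)
log2(482.5/371.7) = 0.376  (Wnt1)
log2(3.809/1.544) = 1.303  (Akt9)
log2(1.165/7.666) = -2.718  (Tp1)
log2(52.03/11.12) = 2.226  (Pten4)
log2(176.2/670.7) = -1.928  (Cdk1)
The largest magnitude belongs to Atf11.

3.725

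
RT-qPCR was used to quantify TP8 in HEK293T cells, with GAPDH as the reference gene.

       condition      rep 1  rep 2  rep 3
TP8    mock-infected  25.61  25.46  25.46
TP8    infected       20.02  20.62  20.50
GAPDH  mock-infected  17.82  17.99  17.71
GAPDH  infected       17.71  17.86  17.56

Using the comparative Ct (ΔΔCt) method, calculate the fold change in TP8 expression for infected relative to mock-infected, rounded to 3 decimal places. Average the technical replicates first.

32.000

Mean Ct: TP8 mock-infected 25.510; TP8 infected 20.380; GAPDH mock-infected 17.840; GAPDH infected 17.710
ΔCt(mock-infected) = 25.510 − 17.840 = 7.670
ΔCt(infected) = 20.380 − 17.710 = 2.670
ΔΔCt = 2.670 − 7.670 = -5.000
Fold change = 2^(−(-5.000)) = 2^5.000 = 32.0000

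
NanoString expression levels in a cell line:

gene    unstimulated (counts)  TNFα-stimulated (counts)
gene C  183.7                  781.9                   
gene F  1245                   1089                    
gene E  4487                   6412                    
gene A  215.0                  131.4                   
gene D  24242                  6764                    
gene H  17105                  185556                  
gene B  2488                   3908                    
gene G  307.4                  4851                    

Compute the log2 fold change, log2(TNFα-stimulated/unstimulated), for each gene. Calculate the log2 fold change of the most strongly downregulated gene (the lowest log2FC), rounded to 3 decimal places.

-1.842

log2(781.9/183.7) = 2.090  (gene C)
log2(1089/1245) = -0.193  (gene F)
log2(6412/4487) = 0.515  (gene E)
log2(131.4/215.0) = -0.710  (gene A)
log2(6764/24242) = -1.842  (gene D)
log2(185556/17105) = 3.439  (gene H)
log2(3908/2488) = 0.651  (gene B)
log2(4851/307.4) = 3.980  (gene G)
gene D is most strongly downregulated.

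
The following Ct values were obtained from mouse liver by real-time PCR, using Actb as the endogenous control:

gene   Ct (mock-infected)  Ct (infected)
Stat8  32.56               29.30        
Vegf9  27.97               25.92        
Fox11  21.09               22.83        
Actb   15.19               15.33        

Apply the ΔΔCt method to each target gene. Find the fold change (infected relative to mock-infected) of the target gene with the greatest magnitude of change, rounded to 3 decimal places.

10.556

Stat8: ΔΔCt = (29.30−15.33) − (32.56−15.19) = 13.97 − 17.37 = -3.40; fold change = 2^3.40 = 10.556
Vegf9: ΔΔCt = (25.92−15.33) − (27.97−15.19) = 10.59 − 12.78 = -2.19; fold change = 2^2.19 = 4.563
Fox11: ΔΔCt = (22.83−15.33) − (21.09−15.19) = 7.50 − 5.90 = 1.60; fold change = 2^-1.60 = 0.330
Stat8 has the largest |ΔΔCt| = 3.40.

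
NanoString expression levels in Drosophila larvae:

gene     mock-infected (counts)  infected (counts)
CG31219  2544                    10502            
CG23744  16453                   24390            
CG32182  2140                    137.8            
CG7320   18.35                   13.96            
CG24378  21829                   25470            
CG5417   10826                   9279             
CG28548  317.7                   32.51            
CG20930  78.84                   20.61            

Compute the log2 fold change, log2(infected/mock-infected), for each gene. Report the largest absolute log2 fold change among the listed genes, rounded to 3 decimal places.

3.957

log2(10502/2544) = 2.045  (CG31219)
log2(24390/16453) = 0.568  (CG23744)
log2(137.8/2140) = -3.957  (CG32182)
log2(13.96/18.35) = -0.394  (CG7320)
log2(25470/21829) = 0.223  (CG24378)
log2(9279/10826) = -0.222  (CG5417)
log2(32.51/317.7) = -3.289  (CG28548)
log2(20.61/78.84) = -1.936  (CG20930)
The largest magnitude belongs to CG32182.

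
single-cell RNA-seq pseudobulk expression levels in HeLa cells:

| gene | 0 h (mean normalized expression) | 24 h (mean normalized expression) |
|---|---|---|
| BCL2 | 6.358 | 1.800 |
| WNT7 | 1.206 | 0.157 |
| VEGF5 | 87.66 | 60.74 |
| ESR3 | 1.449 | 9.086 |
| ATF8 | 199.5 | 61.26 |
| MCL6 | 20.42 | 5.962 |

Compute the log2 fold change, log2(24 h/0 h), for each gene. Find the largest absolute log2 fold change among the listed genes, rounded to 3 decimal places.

2.941

log2(1.800/6.358) = -1.821  (BCL2)
log2(0.157/1.206) = -2.941  (WNT7)
log2(60.74/87.66) = -0.529  (VEGF5)
log2(9.086/1.449) = 2.649  (ESR3)
log2(61.26/199.5) = -1.703  (ATF8)
log2(5.962/20.42) = -1.776  (MCL6)
The largest magnitude belongs to WNT7.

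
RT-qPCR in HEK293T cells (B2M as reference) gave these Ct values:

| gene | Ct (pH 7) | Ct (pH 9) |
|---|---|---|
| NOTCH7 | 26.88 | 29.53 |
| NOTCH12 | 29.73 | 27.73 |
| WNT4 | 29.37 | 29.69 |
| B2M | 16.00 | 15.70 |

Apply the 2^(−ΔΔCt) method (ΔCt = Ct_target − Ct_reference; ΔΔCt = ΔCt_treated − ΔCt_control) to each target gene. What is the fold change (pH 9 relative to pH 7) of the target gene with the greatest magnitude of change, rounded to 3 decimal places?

0.129

NOTCH7: ΔΔCt = (29.53−15.70) − (26.88−16.00) = 13.83 − 10.88 = 2.95; fold change = 2^-2.95 = 0.129
NOTCH12: ΔΔCt = (27.73−15.70) − (29.73−16.00) = 12.03 − 13.73 = -1.70; fold change = 2^1.70 = 3.249
WNT4: ΔΔCt = (29.69−15.70) − (29.37−16.00) = 13.99 − 13.37 = 0.62; fold change = 2^-0.62 = 0.651
NOTCH7 has the largest |ΔΔCt| = 2.95.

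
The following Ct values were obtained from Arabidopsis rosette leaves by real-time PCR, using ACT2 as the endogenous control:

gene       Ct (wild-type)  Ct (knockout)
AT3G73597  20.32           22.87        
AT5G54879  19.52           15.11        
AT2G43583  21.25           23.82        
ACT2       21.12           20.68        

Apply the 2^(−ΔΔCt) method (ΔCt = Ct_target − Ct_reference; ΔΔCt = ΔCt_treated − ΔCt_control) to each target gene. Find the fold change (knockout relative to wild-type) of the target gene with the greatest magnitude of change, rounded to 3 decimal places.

AT3G73597: ΔΔCt = (22.87−20.68) − (20.32−21.12) = 2.19 − (-0.80) = 2.99; fold change = 2^-2.99 = 0.126
AT5G54879: ΔΔCt = (15.11−20.68) − (19.52−21.12) = -5.57 − (-1.60) = -3.97; fold change = 2^3.97 = 15.671
AT2G43583: ΔΔCt = (23.82−20.68) − (21.25−21.12) = 3.14 − 0.13 = 3.01; fold change = 2^-3.01 = 0.124
AT5G54879 has the largest |ΔΔCt| = 3.97.

15.671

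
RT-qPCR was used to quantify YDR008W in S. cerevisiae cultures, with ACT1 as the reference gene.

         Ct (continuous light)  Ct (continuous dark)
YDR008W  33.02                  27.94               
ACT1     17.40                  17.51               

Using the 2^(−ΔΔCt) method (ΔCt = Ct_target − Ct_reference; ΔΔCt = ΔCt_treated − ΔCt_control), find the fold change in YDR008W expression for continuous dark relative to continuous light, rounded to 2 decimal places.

36.50

ΔCt(continuous light) = 33.020 − 17.400 = 15.620
ΔCt(continuous dark) = 27.940 − 17.510 = 10.430
ΔΔCt = 10.430 − 15.620 = -5.190
Fold change = 2^(−(-5.190)) = 2^5.190 = 36.504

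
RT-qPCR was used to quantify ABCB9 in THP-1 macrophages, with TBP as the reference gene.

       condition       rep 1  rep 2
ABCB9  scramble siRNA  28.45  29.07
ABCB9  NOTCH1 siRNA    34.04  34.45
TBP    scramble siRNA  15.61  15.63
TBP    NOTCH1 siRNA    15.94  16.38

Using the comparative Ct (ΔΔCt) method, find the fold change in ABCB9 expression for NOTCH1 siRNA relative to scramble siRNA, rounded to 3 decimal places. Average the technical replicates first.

Mean Ct: ABCB9 scramble siRNA 28.760; ABCB9 NOTCH1 siRNA 34.245; TBP scramble siRNA 15.620; TBP NOTCH1 siRNA 16.160
ΔCt(scramble siRNA) = 28.760 − 15.620 = 13.140
ΔCt(NOTCH1 siRNA) = 34.245 − 16.160 = 18.085
ΔΔCt = 18.085 − 13.140 = 4.945
Fold change = 2^(−4.945) = 0.0325

0.032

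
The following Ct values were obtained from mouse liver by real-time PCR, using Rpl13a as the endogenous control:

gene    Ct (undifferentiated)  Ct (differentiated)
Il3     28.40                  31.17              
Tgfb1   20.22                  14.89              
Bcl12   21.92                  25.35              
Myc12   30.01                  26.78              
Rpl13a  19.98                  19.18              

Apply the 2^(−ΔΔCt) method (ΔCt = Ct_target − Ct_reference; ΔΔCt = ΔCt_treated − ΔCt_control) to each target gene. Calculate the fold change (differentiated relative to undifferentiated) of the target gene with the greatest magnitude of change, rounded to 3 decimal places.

23.103

Il3: ΔΔCt = (31.17−19.18) − (28.40−19.98) = 11.99 − 8.42 = 3.57; fold change = 2^-3.57 = 0.084
Tgfb1: ΔΔCt = (14.89−19.18) − (20.22−19.98) = -4.29 − 0.24 = -4.53; fold change = 2^4.53 = 23.103
Bcl12: ΔΔCt = (25.35−19.18) − (21.92−19.98) = 6.17 − 1.94 = 4.23; fold change = 2^-4.23 = 0.053
Myc12: ΔΔCt = (26.78−19.18) − (30.01−19.98) = 7.60 − 10.03 = -2.43; fold change = 2^2.43 = 5.389
Tgfb1 has the largest |ΔΔCt| = 4.53.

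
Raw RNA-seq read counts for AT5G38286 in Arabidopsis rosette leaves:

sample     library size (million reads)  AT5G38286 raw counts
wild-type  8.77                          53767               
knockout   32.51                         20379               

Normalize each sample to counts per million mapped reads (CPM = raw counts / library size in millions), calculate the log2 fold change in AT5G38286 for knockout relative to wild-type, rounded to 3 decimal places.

CPM(wild-type) = 53767 / 8.77 = 6130.7868
CPM(knockout) = 20379 / 32.51 = 626.8533
Fold change = 626.8533 / 6130.7868 = 0.10225
log2(0.10225) = -3.2899

-3.290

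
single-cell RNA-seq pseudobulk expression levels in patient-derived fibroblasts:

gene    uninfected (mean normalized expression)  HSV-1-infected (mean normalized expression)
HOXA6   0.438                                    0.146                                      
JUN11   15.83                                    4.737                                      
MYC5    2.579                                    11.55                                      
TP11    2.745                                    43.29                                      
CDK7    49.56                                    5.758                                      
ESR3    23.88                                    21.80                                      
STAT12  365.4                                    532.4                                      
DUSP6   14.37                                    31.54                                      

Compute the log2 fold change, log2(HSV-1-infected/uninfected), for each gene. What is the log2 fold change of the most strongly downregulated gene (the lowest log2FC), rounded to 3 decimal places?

log2(0.146/0.438) = -1.585  (HOXA6)
log2(4.737/15.83) = -1.741  (JUN11)
log2(11.55/2.579) = 2.163  (MYC5)
log2(43.29/2.745) = 3.979  (TP11)
log2(5.758/49.56) = -3.106  (CDK7)
log2(21.80/23.88) = -0.131  (ESR3)
log2(532.4/365.4) = 0.543  (STAT12)
log2(31.54/14.37) = 1.134  (DUSP6)
CDK7 is most strongly downregulated.

-3.106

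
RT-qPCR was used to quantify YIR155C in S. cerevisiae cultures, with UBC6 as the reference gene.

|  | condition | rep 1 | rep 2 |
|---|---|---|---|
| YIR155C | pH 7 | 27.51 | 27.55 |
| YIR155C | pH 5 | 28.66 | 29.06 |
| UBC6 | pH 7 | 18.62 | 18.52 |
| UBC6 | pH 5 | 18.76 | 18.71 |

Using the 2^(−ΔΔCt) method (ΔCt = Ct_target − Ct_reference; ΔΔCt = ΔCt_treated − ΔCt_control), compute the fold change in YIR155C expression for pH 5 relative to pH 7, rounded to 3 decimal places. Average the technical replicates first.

Mean Ct: YIR155C pH 7 27.530; YIR155C pH 5 28.860; UBC6 pH 7 18.570; UBC6 pH 5 18.735
ΔCt(pH 7) = 27.530 − 18.570 = 8.960
ΔCt(pH 5) = 28.860 − 18.735 = 10.125
ΔΔCt = 10.125 − 8.960 = 1.165
Fold change = 2^(−1.165) = 0.4460

0.446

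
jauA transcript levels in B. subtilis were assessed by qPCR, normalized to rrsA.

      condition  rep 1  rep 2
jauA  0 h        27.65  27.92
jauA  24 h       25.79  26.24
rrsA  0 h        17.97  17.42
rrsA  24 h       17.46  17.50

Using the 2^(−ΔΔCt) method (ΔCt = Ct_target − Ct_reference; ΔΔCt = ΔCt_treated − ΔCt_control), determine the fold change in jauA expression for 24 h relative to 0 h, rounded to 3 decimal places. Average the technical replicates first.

Mean Ct: jauA 0 h 27.785; jauA 24 h 26.015; rrsA 0 h 17.695; rrsA 24 h 17.480
ΔCt(0 h) = 27.785 − 17.695 = 10.090
ΔCt(24 h) = 26.015 − 17.480 = 8.535
ΔΔCt = 8.535 − 10.090 = -1.555
Fold change = 2^(−(-1.555)) = 2^1.555 = 2.9383

2.938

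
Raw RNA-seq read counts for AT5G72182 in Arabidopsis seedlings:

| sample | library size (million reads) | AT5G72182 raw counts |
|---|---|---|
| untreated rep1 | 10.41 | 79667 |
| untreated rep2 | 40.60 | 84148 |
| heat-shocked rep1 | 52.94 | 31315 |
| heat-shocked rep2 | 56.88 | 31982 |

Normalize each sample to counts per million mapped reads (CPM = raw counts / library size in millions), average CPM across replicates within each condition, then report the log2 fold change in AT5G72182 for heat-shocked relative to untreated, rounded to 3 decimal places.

CPM(untreated rep1) = 79667 / 10.41 = 7652.9299
CPM(untreated rep2) = 84148 / 40.60 = 2072.6108
CPM(heat-shocked rep1) = 31315 / 52.94 = 591.5187
CPM(heat-shocked rep2) = 31982 / 56.88 = 562.2714
mean CPM(untreated) = 4862.7704; mean CPM(heat-shocked) = 576.8951
Fold change = 576.8951 / 4862.7704 = 0.11864
log2(0.11864) = -3.0754

-3.075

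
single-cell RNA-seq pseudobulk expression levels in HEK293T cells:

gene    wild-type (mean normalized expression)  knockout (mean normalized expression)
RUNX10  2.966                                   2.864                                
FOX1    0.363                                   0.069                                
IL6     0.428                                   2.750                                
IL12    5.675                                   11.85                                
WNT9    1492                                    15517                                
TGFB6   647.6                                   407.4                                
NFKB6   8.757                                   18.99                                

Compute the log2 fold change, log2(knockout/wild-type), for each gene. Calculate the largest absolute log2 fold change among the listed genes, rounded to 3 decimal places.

log2(2.864/2.966) = -0.050  (RUNX10)
log2(0.069/0.363) = -2.395  (FOX1)
log2(2.750/0.428) = 2.684  (IL6)
log2(11.85/5.675) = 1.062  (IL12)
log2(15517/1492) = 3.379  (WNT9)
log2(407.4/647.6) = -0.669  (TGFB6)
log2(18.99/8.757) = 1.117  (NFKB6)
The largest magnitude belongs to WNT9.

3.379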